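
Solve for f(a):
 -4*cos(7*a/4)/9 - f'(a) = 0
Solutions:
 f(a) = C1 - 16*sin(7*a/4)/63


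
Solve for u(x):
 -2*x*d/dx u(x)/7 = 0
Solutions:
 u(x) = C1


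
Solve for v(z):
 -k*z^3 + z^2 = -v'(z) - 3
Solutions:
 v(z) = C1 + k*z^4/4 - z^3/3 - 3*z


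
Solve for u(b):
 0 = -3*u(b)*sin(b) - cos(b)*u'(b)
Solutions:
 u(b) = C1*cos(b)^3


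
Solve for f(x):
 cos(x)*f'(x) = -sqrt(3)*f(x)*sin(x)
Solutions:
 f(x) = C1*cos(x)^(sqrt(3))


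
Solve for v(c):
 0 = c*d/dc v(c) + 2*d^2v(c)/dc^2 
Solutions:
 v(c) = C1 + C2*erf(c/2)


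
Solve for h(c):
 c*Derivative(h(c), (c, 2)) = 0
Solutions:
 h(c) = C1 + C2*c


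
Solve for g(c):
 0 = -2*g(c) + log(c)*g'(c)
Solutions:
 g(c) = C1*exp(2*li(c))


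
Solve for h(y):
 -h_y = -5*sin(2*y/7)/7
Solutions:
 h(y) = C1 - 5*cos(2*y/7)/2


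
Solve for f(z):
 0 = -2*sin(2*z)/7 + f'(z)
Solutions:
 f(z) = C1 - cos(2*z)/7


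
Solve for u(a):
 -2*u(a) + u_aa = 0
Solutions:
 u(a) = C1*exp(-sqrt(2)*a) + C2*exp(sqrt(2)*a)


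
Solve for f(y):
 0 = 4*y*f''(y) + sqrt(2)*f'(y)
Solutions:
 f(y) = C1 + C2*y^(1 - sqrt(2)/4)


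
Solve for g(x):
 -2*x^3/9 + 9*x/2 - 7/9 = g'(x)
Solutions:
 g(x) = C1 - x^4/18 + 9*x^2/4 - 7*x/9


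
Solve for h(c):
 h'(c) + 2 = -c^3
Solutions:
 h(c) = C1 - c^4/4 - 2*c


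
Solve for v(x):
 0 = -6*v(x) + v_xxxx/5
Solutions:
 v(x) = C1*exp(-30^(1/4)*x) + C2*exp(30^(1/4)*x) + C3*sin(30^(1/4)*x) + C4*cos(30^(1/4)*x)


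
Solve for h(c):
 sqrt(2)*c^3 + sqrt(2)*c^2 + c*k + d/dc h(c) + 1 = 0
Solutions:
 h(c) = C1 - sqrt(2)*c^4/4 - sqrt(2)*c^3/3 - c^2*k/2 - c


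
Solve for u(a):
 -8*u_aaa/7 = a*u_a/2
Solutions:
 u(a) = C1 + Integral(C2*airyai(-2^(2/3)*7^(1/3)*a/4) + C3*airybi(-2^(2/3)*7^(1/3)*a/4), a)


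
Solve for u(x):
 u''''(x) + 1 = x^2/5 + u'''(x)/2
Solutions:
 u(x) = C1 + C2*x + C3*x^2 + C4*exp(x/2) - x^5/150 - x^4/15 - x^3/5


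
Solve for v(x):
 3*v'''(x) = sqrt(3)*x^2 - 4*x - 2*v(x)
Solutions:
 v(x) = C3*exp(-2^(1/3)*3^(2/3)*x/3) + sqrt(3)*x^2/2 - 2*x + (C1*sin(2^(1/3)*3^(1/6)*x/2) + C2*cos(2^(1/3)*3^(1/6)*x/2))*exp(2^(1/3)*3^(2/3)*x/6)


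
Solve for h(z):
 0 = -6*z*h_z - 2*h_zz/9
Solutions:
 h(z) = C1 + C2*erf(3*sqrt(6)*z/2)


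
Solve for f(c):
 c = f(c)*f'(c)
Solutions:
 f(c) = -sqrt(C1 + c^2)
 f(c) = sqrt(C1 + c^2)


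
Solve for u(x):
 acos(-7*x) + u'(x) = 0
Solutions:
 u(x) = C1 - x*acos(-7*x) - sqrt(1 - 49*x^2)/7


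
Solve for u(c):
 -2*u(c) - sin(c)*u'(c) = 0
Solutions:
 u(c) = C1*(cos(c) + 1)/(cos(c) - 1)


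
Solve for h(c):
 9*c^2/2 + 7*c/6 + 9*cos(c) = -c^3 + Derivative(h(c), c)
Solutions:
 h(c) = C1 + c^4/4 + 3*c^3/2 + 7*c^2/12 + 9*sin(c)


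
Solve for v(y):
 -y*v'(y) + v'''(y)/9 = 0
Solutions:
 v(y) = C1 + Integral(C2*airyai(3^(2/3)*y) + C3*airybi(3^(2/3)*y), y)


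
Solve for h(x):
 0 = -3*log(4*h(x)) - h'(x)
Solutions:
 Integral(1/(log(_y) + 2*log(2)), (_y, h(x)))/3 = C1 - x


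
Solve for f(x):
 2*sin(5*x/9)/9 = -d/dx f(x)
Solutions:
 f(x) = C1 + 2*cos(5*x/9)/5


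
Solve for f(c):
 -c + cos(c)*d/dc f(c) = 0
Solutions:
 f(c) = C1 + Integral(c/cos(c), c)


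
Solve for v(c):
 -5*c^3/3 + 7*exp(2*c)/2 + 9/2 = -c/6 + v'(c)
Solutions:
 v(c) = C1 - 5*c^4/12 + c^2/12 + 9*c/2 + 7*exp(2*c)/4


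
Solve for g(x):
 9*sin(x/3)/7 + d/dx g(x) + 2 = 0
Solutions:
 g(x) = C1 - 2*x + 27*cos(x/3)/7


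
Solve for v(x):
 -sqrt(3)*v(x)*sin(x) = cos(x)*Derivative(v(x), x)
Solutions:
 v(x) = C1*cos(x)^(sqrt(3))


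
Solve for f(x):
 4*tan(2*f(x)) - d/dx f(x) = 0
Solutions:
 f(x) = -asin(C1*exp(8*x))/2 + pi/2
 f(x) = asin(C1*exp(8*x))/2


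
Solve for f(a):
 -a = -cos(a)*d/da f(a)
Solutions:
 f(a) = C1 + Integral(a/cos(a), a)


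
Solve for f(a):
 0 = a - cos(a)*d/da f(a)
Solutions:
 f(a) = C1 + Integral(a/cos(a), a)


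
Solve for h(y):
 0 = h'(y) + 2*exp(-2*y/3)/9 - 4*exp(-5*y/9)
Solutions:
 h(y) = C1 + exp(-2*y/3)/3 - 36*exp(-5*y/9)/5


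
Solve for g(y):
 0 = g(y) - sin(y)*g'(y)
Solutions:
 g(y) = C1*sqrt(cos(y) - 1)/sqrt(cos(y) + 1)


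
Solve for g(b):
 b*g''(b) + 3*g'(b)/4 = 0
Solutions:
 g(b) = C1 + C2*b^(1/4)


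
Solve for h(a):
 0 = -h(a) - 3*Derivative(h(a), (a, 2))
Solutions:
 h(a) = C1*sin(sqrt(3)*a/3) + C2*cos(sqrt(3)*a/3)


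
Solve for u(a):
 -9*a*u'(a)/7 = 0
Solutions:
 u(a) = C1


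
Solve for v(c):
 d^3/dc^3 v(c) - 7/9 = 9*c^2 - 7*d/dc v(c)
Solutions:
 v(c) = C1 + C2*sin(sqrt(7)*c) + C3*cos(sqrt(7)*c) + 3*c^3/7 - 113*c/441


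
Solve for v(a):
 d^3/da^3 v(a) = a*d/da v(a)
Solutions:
 v(a) = C1 + Integral(C2*airyai(a) + C3*airybi(a), a)


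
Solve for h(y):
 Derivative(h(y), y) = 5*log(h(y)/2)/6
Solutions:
 6*Integral(1/(-log(_y) + log(2)), (_y, h(y)))/5 = C1 - y


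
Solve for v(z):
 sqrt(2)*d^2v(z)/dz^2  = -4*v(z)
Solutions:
 v(z) = C1*sin(2^(3/4)*z) + C2*cos(2^(3/4)*z)


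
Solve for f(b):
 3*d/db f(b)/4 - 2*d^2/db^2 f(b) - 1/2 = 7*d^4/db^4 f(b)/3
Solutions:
 f(b) = C1 + C2*exp(7^(1/3)*b*(-(63 + sqrt(7553))^(1/3) + 8*7^(1/3)/(63 + sqrt(7553))^(1/3))/28)*sin(sqrt(3)*7^(1/3)*b*(8*7^(1/3)/(63 + sqrt(7553))^(1/3) + (63 + sqrt(7553))^(1/3))/28) + C3*exp(7^(1/3)*b*(-(63 + sqrt(7553))^(1/3) + 8*7^(1/3)/(63 + sqrt(7553))^(1/3))/28)*cos(sqrt(3)*7^(1/3)*b*(8*7^(1/3)/(63 + sqrt(7553))^(1/3) + (63 + sqrt(7553))^(1/3))/28) + C4*exp(-7^(1/3)*b*(-(63 + sqrt(7553))^(1/3) + 8*7^(1/3)/(63 + sqrt(7553))^(1/3))/14) + 2*b/3


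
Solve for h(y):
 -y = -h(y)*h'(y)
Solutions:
 h(y) = -sqrt(C1 + y^2)
 h(y) = sqrt(C1 + y^2)


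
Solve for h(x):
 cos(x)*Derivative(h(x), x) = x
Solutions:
 h(x) = C1 + Integral(x/cos(x), x)


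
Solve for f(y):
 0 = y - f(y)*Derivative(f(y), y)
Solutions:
 f(y) = -sqrt(C1 + y^2)
 f(y) = sqrt(C1 + y^2)


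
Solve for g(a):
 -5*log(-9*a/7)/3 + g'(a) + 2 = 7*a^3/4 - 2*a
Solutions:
 g(a) = C1 + 7*a^4/16 - a^2 + 5*a*log(-a)/3 + a*(-2*log(7) - 11/3 + log(21)/3 + 3*log(3))


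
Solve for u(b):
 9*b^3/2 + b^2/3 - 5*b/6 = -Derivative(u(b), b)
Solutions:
 u(b) = C1 - 9*b^4/8 - b^3/9 + 5*b^2/12


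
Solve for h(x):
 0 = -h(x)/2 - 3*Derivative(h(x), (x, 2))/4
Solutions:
 h(x) = C1*sin(sqrt(6)*x/3) + C2*cos(sqrt(6)*x/3)


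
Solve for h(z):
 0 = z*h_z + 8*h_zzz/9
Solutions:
 h(z) = C1 + Integral(C2*airyai(-3^(2/3)*z/2) + C3*airybi(-3^(2/3)*z/2), z)


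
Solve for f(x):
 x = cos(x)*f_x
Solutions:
 f(x) = C1 + Integral(x/cos(x), x)


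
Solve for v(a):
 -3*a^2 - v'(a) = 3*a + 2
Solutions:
 v(a) = C1 - a^3 - 3*a^2/2 - 2*a


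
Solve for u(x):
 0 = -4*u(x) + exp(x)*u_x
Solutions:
 u(x) = C1*exp(-4*exp(-x))


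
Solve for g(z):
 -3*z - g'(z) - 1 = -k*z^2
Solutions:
 g(z) = C1 + k*z^3/3 - 3*z^2/2 - z


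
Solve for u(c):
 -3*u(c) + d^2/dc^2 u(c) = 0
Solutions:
 u(c) = C1*exp(-sqrt(3)*c) + C2*exp(sqrt(3)*c)


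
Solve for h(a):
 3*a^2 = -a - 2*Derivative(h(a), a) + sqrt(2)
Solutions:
 h(a) = C1 - a^3/2 - a^2/4 + sqrt(2)*a/2


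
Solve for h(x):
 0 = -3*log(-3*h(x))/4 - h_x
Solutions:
 4*Integral(1/(log(-_y) + log(3)), (_y, h(x)))/3 = C1 - x


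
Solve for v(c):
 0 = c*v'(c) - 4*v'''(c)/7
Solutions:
 v(c) = C1 + Integral(C2*airyai(14^(1/3)*c/2) + C3*airybi(14^(1/3)*c/2), c)


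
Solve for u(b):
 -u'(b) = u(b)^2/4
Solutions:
 u(b) = 4/(C1 + b)


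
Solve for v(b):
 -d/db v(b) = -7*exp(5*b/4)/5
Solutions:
 v(b) = C1 + 28*exp(5*b/4)/25


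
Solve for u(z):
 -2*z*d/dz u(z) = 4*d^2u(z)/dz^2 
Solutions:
 u(z) = C1 + C2*erf(z/2)


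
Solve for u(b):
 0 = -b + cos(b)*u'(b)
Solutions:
 u(b) = C1 + Integral(b/cos(b), b)


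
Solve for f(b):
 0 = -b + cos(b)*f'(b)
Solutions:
 f(b) = C1 + Integral(b/cos(b), b)


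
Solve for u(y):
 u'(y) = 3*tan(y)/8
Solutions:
 u(y) = C1 - 3*log(cos(y))/8


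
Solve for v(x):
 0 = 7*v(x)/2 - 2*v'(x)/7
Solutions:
 v(x) = C1*exp(49*x/4)


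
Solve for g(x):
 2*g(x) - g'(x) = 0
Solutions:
 g(x) = C1*exp(2*x)


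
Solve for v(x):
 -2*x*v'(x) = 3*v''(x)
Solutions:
 v(x) = C1 + C2*erf(sqrt(3)*x/3)


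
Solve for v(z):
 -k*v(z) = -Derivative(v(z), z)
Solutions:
 v(z) = C1*exp(k*z)


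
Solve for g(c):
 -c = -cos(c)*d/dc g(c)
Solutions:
 g(c) = C1 + Integral(c/cos(c), c)


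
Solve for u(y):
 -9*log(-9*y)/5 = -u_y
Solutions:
 u(y) = C1 + 9*y*log(-y)/5 + 9*y*(-1 + 2*log(3))/5


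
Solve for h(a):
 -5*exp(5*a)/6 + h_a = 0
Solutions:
 h(a) = C1 + exp(5*a)/6


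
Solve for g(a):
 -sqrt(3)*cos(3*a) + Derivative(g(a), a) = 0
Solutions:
 g(a) = C1 + sqrt(3)*sin(3*a)/3


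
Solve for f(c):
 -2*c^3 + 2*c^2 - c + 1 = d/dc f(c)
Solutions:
 f(c) = C1 - c^4/2 + 2*c^3/3 - c^2/2 + c


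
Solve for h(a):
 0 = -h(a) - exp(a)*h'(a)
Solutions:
 h(a) = C1*exp(exp(-a))


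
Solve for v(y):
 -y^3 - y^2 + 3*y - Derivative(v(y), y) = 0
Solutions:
 v(y) = C1 - y^4/4 - y^3/3 + 3*y^2/2


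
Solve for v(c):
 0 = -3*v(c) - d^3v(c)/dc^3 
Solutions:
 v(c) = C3*exp(-3^(1/3)*c) + (C1*sin(3^(5/6)*c/2) + C2*cos(3^(5/6)*c/2))*exp(3^(1/3)*c/2)


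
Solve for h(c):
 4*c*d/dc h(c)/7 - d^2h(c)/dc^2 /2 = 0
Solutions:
 h(c) = C1 + C2*erfi(2*sqrt(7)*c/7)


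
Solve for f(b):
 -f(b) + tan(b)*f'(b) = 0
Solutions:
 f(b) = C1*sin(b)


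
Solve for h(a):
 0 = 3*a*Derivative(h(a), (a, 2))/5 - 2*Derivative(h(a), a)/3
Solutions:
 h(a) = C1 + C2*a^(19/9)


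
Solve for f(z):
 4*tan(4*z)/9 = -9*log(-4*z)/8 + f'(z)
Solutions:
 f(z) = C1 + 9*z*log(-z)/8 - 9*z/8 + 9*z*log(2)/4 - log(cos(4*z))/9


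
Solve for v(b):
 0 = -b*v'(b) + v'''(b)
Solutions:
 v(b) = C1 + Integral(C2*airyai(b) + C3*airybi(b), b)


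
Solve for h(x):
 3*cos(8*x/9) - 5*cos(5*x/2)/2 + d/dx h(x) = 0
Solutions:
 h(x) = C1 - 27*sin(8*x/9)/8 + sin(5*x/2)


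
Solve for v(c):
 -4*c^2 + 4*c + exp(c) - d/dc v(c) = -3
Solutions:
 v(c) = C1 - 4*c^3/3 + 2*c^2 + 3*c + exp(c)


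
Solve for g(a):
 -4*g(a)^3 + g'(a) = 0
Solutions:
 g(a) = -sqrt(2)*sqrt(-1/(C1 + 4*a))/2
 g(a) = sqrt(2)*sqrt(-1/(C1 + 4*a))/2


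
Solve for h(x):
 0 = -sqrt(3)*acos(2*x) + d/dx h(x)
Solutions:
 h(x) = C1 + sqrt(3)*(x*acos(2*x) - sqrt(1 - 4*x^2)/2)


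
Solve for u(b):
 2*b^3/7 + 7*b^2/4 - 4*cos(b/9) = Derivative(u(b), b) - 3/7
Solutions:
 u(b) = C1 + b^4/14 + 7*b^3/12 + 3*b/7 - 36*sin(b/9)


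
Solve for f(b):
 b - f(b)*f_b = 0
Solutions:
 f(b) = -sqrt(C1 + b^2)
 f(b) = sqrt(C1 + b^2)


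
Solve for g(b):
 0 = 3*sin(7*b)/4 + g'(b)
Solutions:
 g(b) = C1 + 3*cos(7*b)/28


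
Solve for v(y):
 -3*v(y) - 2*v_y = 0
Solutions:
 v(y) = C1*exp(-3*y/2)


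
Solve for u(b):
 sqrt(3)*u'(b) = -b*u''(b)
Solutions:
 u(b) = C1 + C2*b^(1 - sqrt(3))


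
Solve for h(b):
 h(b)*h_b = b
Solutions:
 h(b) = -sqrt(C1 + b^2)
 h(b) = sqrt(C1 + b^2)


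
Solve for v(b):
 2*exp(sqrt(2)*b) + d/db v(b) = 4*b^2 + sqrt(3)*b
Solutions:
 v(b) = C1 + 4*b^3/3 + sqrt(3)*b^2/2 - sqrt(2)*exp(sqrt(2)*b)


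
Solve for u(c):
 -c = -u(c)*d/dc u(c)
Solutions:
 u(c) = -sqrt(C1 + c^2)
 u(c) = sqrt(C1 + c^2)


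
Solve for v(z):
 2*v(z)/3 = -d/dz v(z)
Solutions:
 v(z) = C1*exp(-2*z/3)


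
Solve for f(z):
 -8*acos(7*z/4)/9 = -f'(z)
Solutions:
 f(z) = C1 + 8*z*acos(7*z/4)/9 - 8*sqrt(16 - 49*z^2)/63


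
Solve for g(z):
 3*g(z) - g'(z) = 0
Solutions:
 g(z) = C1*exp(3*z)


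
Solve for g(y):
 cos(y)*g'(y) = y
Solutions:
 g(y) = C1 + Integral(y/cos(y), y)


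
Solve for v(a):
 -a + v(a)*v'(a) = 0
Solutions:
 v(a) = -sqrt(C1 + a^2)
 v(a) = sqrt(C1 + a^2)


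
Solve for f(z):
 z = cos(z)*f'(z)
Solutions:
 f(z) = C1 + Integral(z/cos(z), z)


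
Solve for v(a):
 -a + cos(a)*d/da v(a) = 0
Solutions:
 v(a) = C1 + Integral(a/cos(a), a)


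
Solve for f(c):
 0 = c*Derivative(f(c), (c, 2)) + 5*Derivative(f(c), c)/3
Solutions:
 f(c) = C1 + C2/c^(2/3)


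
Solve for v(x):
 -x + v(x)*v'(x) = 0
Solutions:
 v(x) = -sqrt(C1 + x^2)
 v(x) = sqrt(C1 + x^2)


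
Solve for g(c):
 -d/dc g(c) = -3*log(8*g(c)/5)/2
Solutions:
 -2*Integral(1/(log(_y) - log(5) + 3*log(2)), (_y, g(c)))/3 = C1 - c


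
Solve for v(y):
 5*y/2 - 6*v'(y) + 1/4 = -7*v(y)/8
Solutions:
 v(y) = C1*exp(7*y/48) - 20*y/7 - 974/49


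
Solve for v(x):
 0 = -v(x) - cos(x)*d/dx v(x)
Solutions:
 v(x) = C1*sqrt(sin(x) - 1)/sqrt(sin(x) + 1)


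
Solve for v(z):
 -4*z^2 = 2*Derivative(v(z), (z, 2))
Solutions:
 v(z) = C1 + C2*z - z^4/6


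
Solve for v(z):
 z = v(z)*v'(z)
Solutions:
 v(z) = -sqrt(C1 + z^2)
 v(z) = sqrt(C1 + z^2)


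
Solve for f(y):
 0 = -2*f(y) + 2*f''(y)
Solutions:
 f(y) = C1*exp(-y) + C2*exp(y)


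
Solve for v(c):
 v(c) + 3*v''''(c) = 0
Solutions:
 v(c) = (C1*sin(sqrt(2)*3^(3/4)*c/6) + C2*cos(sqrt(2)*3^(3/4)*c/6))*exp(-sqrt(2)*3^(3/4)*c/6) + (C3*sin(sqrt(2)*3^(3/4)*c/6) + C4*cos(sqrt(2)*3^(3/4)*c/6))*exp(sqrt(2)*3^(3/4)*c/6)


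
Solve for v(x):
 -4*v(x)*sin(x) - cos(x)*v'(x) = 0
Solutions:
 v(x) = C1*cos(x)^4


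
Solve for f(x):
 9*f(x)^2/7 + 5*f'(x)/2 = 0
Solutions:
 f(x) = 35/(C1 + 18*x)


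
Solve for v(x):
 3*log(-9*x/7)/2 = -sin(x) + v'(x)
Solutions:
 v(x) = C1 + 3*x*log(-x)/2 - 3*x*log(7)/2 - 3*x/2 + 3*x*log(3) - cos(x)


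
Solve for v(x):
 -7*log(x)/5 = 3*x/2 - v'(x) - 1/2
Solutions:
 v(x) = C1 + 3*x^2/4 + 7*x*log(x)/5 - 19*x/10


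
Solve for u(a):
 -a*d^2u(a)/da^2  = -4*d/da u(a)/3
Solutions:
 u(a) = C1 + C2*a^(7/3)


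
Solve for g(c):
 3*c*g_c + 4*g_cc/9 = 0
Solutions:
 g(c) = C1 + C2*erf(3*sqrt(6)*c/4)


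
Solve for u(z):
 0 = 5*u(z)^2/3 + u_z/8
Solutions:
 u(z) = 3/(C1 + 40*z)


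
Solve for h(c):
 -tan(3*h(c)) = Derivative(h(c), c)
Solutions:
 h(c) = -asin(C1*exp(-3*c))/3 + pi/3
 h(c) = asin(C1*exp(-3*c))/3


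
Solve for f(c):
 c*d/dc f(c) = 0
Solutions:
 f(c) = C1


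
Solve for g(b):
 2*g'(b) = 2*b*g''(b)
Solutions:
 g(b) = C1 + C2*b^2


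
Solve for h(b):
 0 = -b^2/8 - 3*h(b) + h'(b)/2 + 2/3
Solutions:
 h(b) = C1*exp(6*b) - b^2/24 - b/72 + 95/432


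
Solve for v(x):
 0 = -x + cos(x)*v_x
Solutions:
 v(x) = C1 + Integral(x/cos(x), x)


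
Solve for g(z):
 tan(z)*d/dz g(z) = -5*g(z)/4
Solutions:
 g(z) = C1/sin(z)^(5/4)


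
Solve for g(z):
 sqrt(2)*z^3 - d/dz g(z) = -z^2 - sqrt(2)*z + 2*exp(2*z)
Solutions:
 g(z) = C1 + sqrt(2)*z^4/4 + z^3/3 + sqrt(2)*z^2/2 - exp(2*z)


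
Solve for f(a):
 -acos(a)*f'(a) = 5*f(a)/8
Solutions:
 f(a) = C1*exp(-5*Integral(1/acos(a), a)/8)


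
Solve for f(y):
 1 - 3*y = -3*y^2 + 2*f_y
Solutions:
 f(y) = C1 + y^3/2 - 3*y^2/4 + y/2


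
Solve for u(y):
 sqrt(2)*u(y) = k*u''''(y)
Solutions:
 u(y) = C1*exp(-2^(1/8)*y*(1/k)^(1/4)) + C2*exp(2^(1/8)*y*(1/k)^(1/4)) + C3*exp(-2^(1/8)*I*y*(1/k)^(1/4)) + C4*exp(2^(1/8)*I*y*(1/k)^(1/4))


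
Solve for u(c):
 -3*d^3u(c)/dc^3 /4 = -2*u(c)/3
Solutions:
 u(c) = C3*exp(2*3^(1/3)*c/3) + (C1*sin(3^(5/6)*c/3) + C2*cos(3^(5/6)*c/3))*exp(-3^(1/3)*c/3)


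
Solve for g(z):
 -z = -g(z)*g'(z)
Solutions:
 g(z) = -sqrt(C1 + z^2)
 g(z) = sqrt(C1 + z^2)


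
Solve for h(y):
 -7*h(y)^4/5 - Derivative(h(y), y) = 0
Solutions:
 h(y) = 5^(1/3)*(1/(C1 + 21*y))^(1/3)
 h(y) = 5^(1/3)*(-3^(2/3) - 3*3^(1/6)*I)*(1/(C1 + 7*y))^(1/3)/6
 h(y) = 5^(1/3)*(-3^(2/3) + 3*3^(1/6)*I)*(1/(C1 + 7*y))^(1/3)/6


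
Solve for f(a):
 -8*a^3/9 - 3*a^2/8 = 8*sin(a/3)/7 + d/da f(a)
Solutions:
 f(a) = C1 - 2*a^4/9 - a^3/8 + 24*cos(a/3)/7


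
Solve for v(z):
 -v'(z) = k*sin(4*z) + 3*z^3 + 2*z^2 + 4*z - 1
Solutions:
 v(z) = C1 + k*cos(4*z)/4 - 3*z^4/4 - 2*z^3/3 - 2*z^2 + z


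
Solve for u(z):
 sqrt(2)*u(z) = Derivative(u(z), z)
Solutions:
 u(z) = C1*exp(sqrt(2)*z)


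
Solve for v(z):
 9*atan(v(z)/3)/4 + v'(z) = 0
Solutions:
 Integral(1/atan(_y/3), (_y, v(z))) = C1 - 9*z/4


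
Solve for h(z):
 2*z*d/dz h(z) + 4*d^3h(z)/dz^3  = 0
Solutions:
 h(z) = C1 + Integral(C2*airyai(-2^(2/3)*z/2) + C3*airybi(-2^(2/3)*z/2), z)


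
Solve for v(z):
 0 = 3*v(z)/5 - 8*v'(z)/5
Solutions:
 v(z) = C1*exp(3*z/8)


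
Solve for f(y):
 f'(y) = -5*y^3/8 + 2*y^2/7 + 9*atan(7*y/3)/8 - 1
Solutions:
 f(y) = C1 - 5*y^4/32 + 2*y^3/21 + 9*y*atan(7*y/3)/8 - y - 27*log(49*y^2 + 9)/112


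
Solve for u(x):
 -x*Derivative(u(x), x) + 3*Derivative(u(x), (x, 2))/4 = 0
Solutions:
 u(x) = C1 + C2*erfi(sqrt(6)*x/3)


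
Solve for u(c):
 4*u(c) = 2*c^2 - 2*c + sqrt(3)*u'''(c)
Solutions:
 u(c) = C3*exp(2^(2/3)*3^(5/6)*c/3) + c^2/2 - c/2 + (C1*sin(2^(2/3)*3^(1/3)*c/2) + C2*cos(2^(2/3)*3^(1/3)*c/2))*exp(-2^(2/3)*3^(5/6)*c/6)


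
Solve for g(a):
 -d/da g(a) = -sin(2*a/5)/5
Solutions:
 g(a) = C1 - cos(2*a/5)/2


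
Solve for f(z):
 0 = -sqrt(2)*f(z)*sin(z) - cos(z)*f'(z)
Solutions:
 f(z) = C1*cos(z)^(sqrt(2))


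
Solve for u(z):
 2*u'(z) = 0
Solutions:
 u(z) = C1


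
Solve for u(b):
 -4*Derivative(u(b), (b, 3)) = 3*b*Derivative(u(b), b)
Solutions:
 u(b) = C1 + Integral(C2*airyai(-6^(1/3)*b/2) + C3*airybi(-6^(1/3)*b/2), b)


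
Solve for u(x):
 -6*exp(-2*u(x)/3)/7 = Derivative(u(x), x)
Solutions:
 u(x) = 3*log(-sqrt(C1 - 6*x)) - 3*log(21) + 3*log(42)/2
 u(x) = 3*log(C1 - 6*x)/2 - 3*log(21) + 3*log(42)/2


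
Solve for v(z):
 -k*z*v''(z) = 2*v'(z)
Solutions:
 v(z) = C1 + z^(((re(k) - 2)*re(k) + im(k)^2)/(re(k)^2 + im(k)^2))*(C2*sin(2*log(z)*Abs(im(k))/(re(k)^2 + im(k)^2)) + C3*cos(2*log(z)*im(k)/(re(k)^2 + im(k)^2)))


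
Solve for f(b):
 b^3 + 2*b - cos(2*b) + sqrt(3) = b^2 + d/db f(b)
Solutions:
 f(b) = C1 + b^4/4 - b^3/3 + b^2 + sqrt(3)*b - sin(2*b)/2


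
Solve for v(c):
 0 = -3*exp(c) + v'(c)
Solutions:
 v(c) = C1 + 3*exp(c)


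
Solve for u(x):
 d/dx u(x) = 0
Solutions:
 u(x) = C1


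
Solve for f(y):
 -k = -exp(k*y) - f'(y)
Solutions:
 f(y) = C1 + k*y - exp(k*y)/k


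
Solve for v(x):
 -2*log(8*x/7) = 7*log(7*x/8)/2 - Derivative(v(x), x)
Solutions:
 v(x) = C1 + 11*x*log(x)/2 - 11*x/2 - 9*x*log(2)/2 + 3*x*log(7)/2


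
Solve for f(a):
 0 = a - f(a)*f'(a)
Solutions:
 f(a) = -sqrt(C1 + a^2)
 f(a) = sqrt(C1 + a^2)


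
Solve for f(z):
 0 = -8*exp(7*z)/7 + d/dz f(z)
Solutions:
 f(z) = C1 + 8*exp(7*z)/49


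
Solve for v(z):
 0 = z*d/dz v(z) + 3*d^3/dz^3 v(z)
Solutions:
 v(z) = C1 + Integral(C2*airyai(-3^(2/3)*z/3) + C3*airybi(-3^(2/3)*z/3), z)


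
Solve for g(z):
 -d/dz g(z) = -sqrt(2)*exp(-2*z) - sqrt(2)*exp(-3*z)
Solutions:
 g(z) = C1 - sqrt(2)*exp(-2*z)/2 - sqrt(2)*exp(-3*z)/3


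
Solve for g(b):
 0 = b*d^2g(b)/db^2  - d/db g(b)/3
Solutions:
 g(b) = C1 + C2*b^(4/3)


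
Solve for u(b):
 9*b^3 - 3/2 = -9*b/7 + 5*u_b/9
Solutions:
 u(b) = C1 + 81*b^4/20 + 81*b^2/70 - 27*b/10


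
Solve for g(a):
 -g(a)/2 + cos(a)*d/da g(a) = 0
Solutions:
 g(a) = C1*(sin(a) + 1)^(1/4)/(sin(a) - 1)^(1/4)


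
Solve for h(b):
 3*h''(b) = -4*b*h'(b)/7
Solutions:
 h(b) = C1 + C2*erf(sqrt(42)*b/21)


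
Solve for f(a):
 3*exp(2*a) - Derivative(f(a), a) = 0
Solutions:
 f(a) = C1 + 3*exp(2*a)/2


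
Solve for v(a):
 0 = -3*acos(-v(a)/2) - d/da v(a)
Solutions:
 Integral(1/acos(-_y/2), (_y, v(a))) = C1 - 3*a


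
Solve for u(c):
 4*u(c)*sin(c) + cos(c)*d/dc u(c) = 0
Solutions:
 u(c) = C1*cos(c)^4


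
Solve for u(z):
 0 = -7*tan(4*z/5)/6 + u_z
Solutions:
 u(z) = C1 - 35*log(cos(4*z/5))/24


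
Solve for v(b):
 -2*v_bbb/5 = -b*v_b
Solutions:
 v(b) = C1 + Integral(C2*airyai(2^(2/3)*5^(1/3)*b/2) + C3*airybi(2^(2/3)*5^(1/3)*b/2), b)


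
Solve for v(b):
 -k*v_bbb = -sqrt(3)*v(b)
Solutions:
 v(b) = C1*exp(3^(1/6)*b*(1/k)^(1/3)) + C2*exp(b*(-3^(1/6) + 3^(2/3)*I)*(1/k)^(1/3)/2) + C3*exp(-b*(3^(1/6) + 3^(2/3)*I)*(1/k)^(1/3)/2)


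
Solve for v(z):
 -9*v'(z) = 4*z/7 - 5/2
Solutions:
 v(z) = C1 - 2*z^2/63 + 5*z/18


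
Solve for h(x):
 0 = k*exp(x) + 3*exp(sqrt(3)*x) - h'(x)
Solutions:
 h(x) = C1 + k*exp(x) + sqrt(3)*exp(sqrt(3)*x)


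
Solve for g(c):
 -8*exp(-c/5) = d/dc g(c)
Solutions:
 g(c) = C1 + 40*exp(-c/5)


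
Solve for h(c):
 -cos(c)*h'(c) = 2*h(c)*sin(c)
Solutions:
 h(c) = C1*cos(c)^2


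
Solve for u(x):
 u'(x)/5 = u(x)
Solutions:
 u(x) = C1*exp(5*x)


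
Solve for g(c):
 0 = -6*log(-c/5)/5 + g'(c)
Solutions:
 g(c) = C1 + 6*c*log(-c)/5 + 6*c*(-log(5) - 1)/5


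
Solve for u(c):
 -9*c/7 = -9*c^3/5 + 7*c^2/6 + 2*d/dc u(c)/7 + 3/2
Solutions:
 u(c) = C1 + 63*c^4/40 - 49*c^3/36 - 9*c^2/4 - 21*c/4


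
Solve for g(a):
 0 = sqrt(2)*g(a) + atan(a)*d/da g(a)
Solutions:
 g(a) = C1*exp(-sqrt(2)*Integral(1/atan(a), a))


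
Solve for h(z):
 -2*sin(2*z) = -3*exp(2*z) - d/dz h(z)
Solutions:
 h(z) = C1 - 3*exp(2*z)/2 - cos(2*z)


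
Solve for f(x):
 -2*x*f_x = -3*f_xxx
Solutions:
 f(x) = C1 + Integral(C2*airyai(2^(1/3)*3^(2/3)*x/3) + C3*airybi(2^(1/3)*3^(2/3)*x/3), x)


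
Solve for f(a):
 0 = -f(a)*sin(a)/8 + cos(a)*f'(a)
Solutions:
 f(a) = C1/cos(a)^(1/8)


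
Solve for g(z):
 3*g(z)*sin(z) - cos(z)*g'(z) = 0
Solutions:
 g(z) = C1/cos(z)^3


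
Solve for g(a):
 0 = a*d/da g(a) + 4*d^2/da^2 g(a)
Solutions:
 g(a) = C1 + C2*erf(sqrt(2)*a/4)


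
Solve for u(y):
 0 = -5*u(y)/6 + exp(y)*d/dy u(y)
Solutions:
 u(y) = C1*exp(-5*exp(-y)/6)


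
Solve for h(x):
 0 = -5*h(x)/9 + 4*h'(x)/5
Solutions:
 h(x) = C1*exp(25*x/36)


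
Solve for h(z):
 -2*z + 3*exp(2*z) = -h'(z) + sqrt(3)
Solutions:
 h(z) = C1 + z^2 + sqrt(3)*z - 3*exp(2*z)/2


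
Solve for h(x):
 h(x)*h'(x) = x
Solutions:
 h(x) = -sqrt(C1 + x^2)
 h(x) = sqrt(C1 + x^2)


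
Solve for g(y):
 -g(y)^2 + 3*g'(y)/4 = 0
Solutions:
 g(y) = -3/(C1 + 4*y)


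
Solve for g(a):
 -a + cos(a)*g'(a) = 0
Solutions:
 g(a) = C1 + Integral(a/cos(a), a)


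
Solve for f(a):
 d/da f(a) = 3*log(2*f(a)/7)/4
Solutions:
 -4*Integral(1/(log(_y) - log(7) + log(2)), (_y, f(a)))/3 = C1 - a


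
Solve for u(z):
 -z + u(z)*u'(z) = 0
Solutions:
 u(z) = -sqrt(C1 + z^2)
 u(z) = sqrt(C1 + z^2)


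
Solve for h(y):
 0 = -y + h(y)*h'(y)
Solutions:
 h(y) = -sqrt(C1 + y^2)
 h(y) = sqrt(C1 + y^2)


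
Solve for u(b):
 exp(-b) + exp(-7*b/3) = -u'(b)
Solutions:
 u(b) = C1 + exp(-b) + 3*exp(-7*b/3)/7


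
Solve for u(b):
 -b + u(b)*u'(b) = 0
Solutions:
 u(b) = -sqrt(C1 + b^2)
 u(b) = sqrt(C1 + b^2)


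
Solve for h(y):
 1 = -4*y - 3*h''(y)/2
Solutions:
 h(y) = C1 + C2*y - 4*y^3/9 - y^2/3


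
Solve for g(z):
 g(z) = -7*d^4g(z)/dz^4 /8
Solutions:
 g(z) = (C1*sin(2^(1/4)*7^(3/4)*z/7) + C2*cos(2^(1/4)*7^(3/4)*z/7))*exp(-2^(1/4)*7^(3/4)*z/7) + (C3*sin(2^(1/4)*7^(3/4)*z/7) + C4*cos(2^(1/4)*7^(3/4)*z/7))*exp(2^(1/4)*7^(3/4)*z/7)


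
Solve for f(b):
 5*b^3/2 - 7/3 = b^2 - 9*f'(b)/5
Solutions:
 f(b) = C1 - 25*b^4/72 + 5*b^3/27 + 35*b/27


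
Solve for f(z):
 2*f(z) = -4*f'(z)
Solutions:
 f(z) = C1*exp(-z/2)


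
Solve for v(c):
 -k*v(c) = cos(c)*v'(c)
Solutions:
 v(c) = C1*exp(k*(log(sin(c) - 1) - log(sin(c) + 1))/2)


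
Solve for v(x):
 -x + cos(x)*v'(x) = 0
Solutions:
 v(x) = C1 + Integral(x/cos(x), x)


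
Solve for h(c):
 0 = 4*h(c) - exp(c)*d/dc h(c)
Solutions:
 h(c) = C1*exp(-4*exp(-c))


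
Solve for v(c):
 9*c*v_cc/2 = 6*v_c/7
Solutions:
 v(c) = C1 + C2*c^(25/21)


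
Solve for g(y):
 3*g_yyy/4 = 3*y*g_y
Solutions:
 g(y) = C1 + Integral(C2*airyai(2^(2/3)*y) + C3*airybi(2^(2/3)*y), y)


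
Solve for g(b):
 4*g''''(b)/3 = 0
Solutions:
 g(b) = C1 + C2*b + C3*b^2 + C4*b^3


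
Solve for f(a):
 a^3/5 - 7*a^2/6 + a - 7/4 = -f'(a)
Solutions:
 f(a) = C1 - a^4/20 + 7*a^3/18 - a^2/2 + 7*a/4


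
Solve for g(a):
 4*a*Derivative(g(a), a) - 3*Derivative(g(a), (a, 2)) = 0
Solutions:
 g(a) = C1 + C2*erfi(sqrt(6)*a/3)


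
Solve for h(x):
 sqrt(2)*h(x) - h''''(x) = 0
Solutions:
 h(x) = C1*exp(-2^(1/8)*x) + C2*exp(2^(1/8)*x) + C3*sin(2^(1/8)*x) + C4*cos(2^(1/8)*x)


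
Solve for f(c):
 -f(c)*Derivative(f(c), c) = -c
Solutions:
 f(c) = -sqrt(C1 + c^2)
 f(c) = sqrt(C1 + c^2)


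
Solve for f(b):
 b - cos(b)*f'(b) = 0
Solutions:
 f(b) = C1 + Integral(b/cos(b), b)


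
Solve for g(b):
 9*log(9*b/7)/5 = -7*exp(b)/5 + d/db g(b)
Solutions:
 g(b) = C1 + 9*b*log(b)/5 + 9*b*(-log(7) - 1 + 2*log(3))/5 + 7*exp(b)/5


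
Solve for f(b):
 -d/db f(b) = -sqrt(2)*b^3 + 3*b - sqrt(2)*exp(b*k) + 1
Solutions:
 f(b) = C1 + sqrt(2)*b^4/4 - 3*b^2/2 - b + sqrt(2)*exp(b*k)/k


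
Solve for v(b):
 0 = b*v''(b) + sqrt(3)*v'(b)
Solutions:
 v(b) = C1 + C2*b^(1 - sqrt(3))


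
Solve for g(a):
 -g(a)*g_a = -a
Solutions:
 g(a) = -sqrt(C1 + a^2)
 g(a) = sqrt(C1 + a^2)


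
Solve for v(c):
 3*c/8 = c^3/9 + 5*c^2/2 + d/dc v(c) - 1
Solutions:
 v(c) = C1 - c^4/36 - 5*c^3/6 + 3*c^2/16 + c


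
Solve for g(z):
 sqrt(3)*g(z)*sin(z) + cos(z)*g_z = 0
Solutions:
 g(z) = C1*cos(z)^(sqrt(3))


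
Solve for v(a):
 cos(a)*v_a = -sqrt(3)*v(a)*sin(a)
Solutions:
 v(a) = C1*cos(a)^(sqrt(3))


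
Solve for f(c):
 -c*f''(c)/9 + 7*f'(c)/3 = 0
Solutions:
 f(c) = C1 + C2*c^22


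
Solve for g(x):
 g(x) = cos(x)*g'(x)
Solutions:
 g(x) = C1*sqrt(sin(x) + 1)/sqrt(sin(x) - 1)


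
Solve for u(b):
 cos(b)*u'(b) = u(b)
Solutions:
 u(b) = C1*sqrt(sin(b) + 1)/sqrt(sin(b) - 1)


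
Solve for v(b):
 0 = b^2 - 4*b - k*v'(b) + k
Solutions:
 v(b) = C1 + b^3/(3*k) - 2*b^2/k + b


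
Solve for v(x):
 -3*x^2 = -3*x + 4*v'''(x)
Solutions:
 v(x) = C1 + C2*x + C3*x^2 - x^5/80 + x^4/32


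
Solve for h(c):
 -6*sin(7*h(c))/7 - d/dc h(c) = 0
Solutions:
 h(c) = -acos((-C1 - exp(12*c))/(C1 - exp(12*c)))/7 + 2*pi/7
 h(c) = acos((-C1 - exp(12*c))/(C1 - exp(12*c)))/7


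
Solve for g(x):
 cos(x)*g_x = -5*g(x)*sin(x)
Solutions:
 g(x) = C1*cos(x)^5


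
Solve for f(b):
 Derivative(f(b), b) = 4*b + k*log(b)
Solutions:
 f(b) = C1 + 2*b^2 + b*k*log(b) - b*k


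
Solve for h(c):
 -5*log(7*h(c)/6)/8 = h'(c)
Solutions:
 -8*Integral(1/(-log(_y) - log(7) + log(6)), (_y, h(c)))/5 = C1 - c


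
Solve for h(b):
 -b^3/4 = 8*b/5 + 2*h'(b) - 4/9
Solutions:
 h(b) = C1 - b^4/32 - 2*b^2/5 + 2*b/9


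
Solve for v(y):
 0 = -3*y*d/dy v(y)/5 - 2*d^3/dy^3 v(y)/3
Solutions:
 v(y) = C1 + Integral(C2*airyai(-30^(2/3)*y/10) + C3*airybi(-30^(2/3)*y/10), y)


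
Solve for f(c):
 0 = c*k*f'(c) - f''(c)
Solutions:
 f(c) = Piecewise((-sqrt(2)*sqrt(pi)*C1*erf(sqrt(2)*c*sqrt(-k)/2)/(2*sqrt(-k)) - C2, (k > 0) | (k < 0)), (-C1*c - C2, True))


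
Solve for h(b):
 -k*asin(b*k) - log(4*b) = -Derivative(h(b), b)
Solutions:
 h(b) = C1 + b*log(b) - b + 2*b*log(2) + k*Piecewise((b*asin(b*k) + sqrt(-b^2*k^2 + 1)/k, Ne(k, 0)), (0, True))


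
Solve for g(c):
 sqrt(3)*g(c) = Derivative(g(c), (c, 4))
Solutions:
 g(c) = C1*exp(-3^(1/8)*c) + C2*exp(3^(1/8)*c) + C3*sin(3^(1/8)*c) + C4*cos(3^(1/8)*c)


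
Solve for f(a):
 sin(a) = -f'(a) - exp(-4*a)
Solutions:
 f(a) = C1 + cos(a) + exp(-4*a)/4


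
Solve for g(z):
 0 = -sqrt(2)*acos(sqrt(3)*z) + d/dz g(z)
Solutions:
 g(z) = C1 + sqrt(2)*(z*acos(sqrt(3)*z) - sqrt(3)*sqrt(1 - 3*z^2)/3)


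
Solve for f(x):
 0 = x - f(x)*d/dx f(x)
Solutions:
 f(x) = -sqrt(C1 + x^2)
 f(x) = sqrt(C1 + x^2)


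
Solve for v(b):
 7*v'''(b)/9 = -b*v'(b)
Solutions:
 v(b) = C1 + Integral(C2*airyai(-21^(2/3)*b/7) + C3*airybi(-21^(2/3)*b/7), b)


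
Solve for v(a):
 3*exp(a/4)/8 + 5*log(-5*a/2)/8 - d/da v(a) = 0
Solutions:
 v(a) = C1 + 5*a*log(-a)/8 + 5*a*(-1 - log(2) + log(5))/8 + 3*exp(a/4)/2


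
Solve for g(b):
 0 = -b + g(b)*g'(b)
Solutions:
 g(b) = -sqrt(C1 + b^2)
 g(b) = sqrt(C1 + b^2)


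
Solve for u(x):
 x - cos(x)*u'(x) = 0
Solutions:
 u(x) = C1 + Integral(x/cos(x), x)


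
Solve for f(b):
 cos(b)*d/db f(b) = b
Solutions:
 f(b) = C1 + Integral(b/cos(b), b)


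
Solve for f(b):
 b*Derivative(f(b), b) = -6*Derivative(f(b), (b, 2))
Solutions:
 f(b) = C1 + C2*erf(sqrt(3)*b/6)


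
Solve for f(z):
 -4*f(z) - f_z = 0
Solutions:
 f(z) = C1*exp(-4*z)


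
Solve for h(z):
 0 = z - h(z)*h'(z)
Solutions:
 h(z) = -sqrt(C1 + z^2)
 h(z) = sqrt(C1 + z^2)


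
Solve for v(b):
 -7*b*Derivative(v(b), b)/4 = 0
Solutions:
 v(b) = C1


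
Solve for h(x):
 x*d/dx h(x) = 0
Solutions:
 h(x) = C1


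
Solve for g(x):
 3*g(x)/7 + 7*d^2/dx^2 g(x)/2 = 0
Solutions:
 g(x) = C1*sin(sqrt(6)*x/7) + C2*cos(sqrt(6)*x/7)


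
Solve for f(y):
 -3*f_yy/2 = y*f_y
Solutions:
 f(y) = C1 + C2*erf(sqrt(3)*y/3)


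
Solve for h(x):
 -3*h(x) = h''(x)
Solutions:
 h(x) = C1*sin(sqrt(3)*x) + C2*cos(sqrt(3)*x)


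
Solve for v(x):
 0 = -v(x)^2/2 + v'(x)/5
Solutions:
 v(x) = -2/(C1 + 5*x)


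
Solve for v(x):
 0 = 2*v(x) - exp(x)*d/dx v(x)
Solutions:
 v(x) = C1*exp(-2*exp(-x))


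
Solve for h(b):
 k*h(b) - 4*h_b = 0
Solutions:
 h(b) = C1*exp(b*k/4)


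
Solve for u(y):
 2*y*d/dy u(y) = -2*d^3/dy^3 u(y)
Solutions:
 u(y) = C1 + Integral(C2*airyai(-y) + C3*airybi(-y), y)


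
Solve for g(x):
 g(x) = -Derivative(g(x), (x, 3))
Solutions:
 g(x) = C3*exp(-x) + (C1*sin(sqrt(3)*x/2) + C2*cos(sqrt(3)*x/2))*exp(x/2)


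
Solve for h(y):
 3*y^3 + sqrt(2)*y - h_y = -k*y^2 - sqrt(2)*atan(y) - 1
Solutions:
 h(y) = C1 + k*y^3/3 + 3*y^4/4 + sqrt(2)*y^2/2 + y + sqrt(2)*(y*atan(y) - log(y^2 + 1)/2)


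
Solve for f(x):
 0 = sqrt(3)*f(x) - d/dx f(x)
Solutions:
 f(x) = C1*exp(sqrt(3)*x)


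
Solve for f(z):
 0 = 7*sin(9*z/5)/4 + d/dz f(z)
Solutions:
 f(z) = C1 + 35*cos(9*z/5)/36


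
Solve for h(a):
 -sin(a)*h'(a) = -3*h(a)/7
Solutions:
 h(a) = C1*(cos(a) - 1)^(3/14)/(cos(a) + 1)^(3/14)


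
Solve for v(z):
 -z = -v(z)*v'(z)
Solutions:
 v(z) = -sqrt(C1 + z^2)
 v(z) = sqrt(C1 + z^2)


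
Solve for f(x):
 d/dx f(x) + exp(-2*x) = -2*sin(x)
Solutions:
 f(x) = C1 + 2*cos(x) + exp(-2*x)/2


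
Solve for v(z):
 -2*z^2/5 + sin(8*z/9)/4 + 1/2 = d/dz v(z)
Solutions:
 v(z) = C1 - 2*z^3/15 + z/2 - 9*cos(8*z/9)/32


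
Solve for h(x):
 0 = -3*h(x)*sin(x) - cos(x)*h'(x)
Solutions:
 h(x) = C1*cos(x)^3


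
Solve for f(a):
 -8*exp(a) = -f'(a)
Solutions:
 f(a) = C1 + 8*exp(a)


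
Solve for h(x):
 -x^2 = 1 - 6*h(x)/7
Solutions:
 h(x) = 7*x^2/6 + 7/6


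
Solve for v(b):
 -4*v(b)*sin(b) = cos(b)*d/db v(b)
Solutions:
 v(b) = C1*cos(b)^4


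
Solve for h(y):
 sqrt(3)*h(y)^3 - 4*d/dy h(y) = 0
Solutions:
 h(y) = -sqrt(2)*sqrt(-1/(C1 + sqrt(3)*y))
 h(y) = sqrt(2)*sqrt(-1/(C1 + sqrt(3)*y))


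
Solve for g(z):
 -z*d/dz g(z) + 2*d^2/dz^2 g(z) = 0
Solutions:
 g(z) = C1 + C2*erfi(z/2)


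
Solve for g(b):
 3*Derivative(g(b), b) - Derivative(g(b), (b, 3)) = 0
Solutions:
 g(b) = C1 + C2*exp(-sqrt(3)*b) + C3*exp(sqrt(3)*b)


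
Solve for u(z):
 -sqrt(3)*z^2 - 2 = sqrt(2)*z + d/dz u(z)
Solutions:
 u(z) = C1 - sqrt(3)*z^3/3 - sqrt(2)*z^2/2 - 2*z


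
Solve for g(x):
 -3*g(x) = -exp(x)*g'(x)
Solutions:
 g(x) = C1*exp(-3*exp(-x))


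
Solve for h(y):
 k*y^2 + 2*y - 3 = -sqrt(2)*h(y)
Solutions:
 h(y) = sqrt(2)*(-k*y^2 - 2*y + 3)/2


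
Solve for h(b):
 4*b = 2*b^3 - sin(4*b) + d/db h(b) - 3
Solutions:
 h(b) = C1 - b^4/2 + 2*b^2 + 3*b - cos(4*b)/4


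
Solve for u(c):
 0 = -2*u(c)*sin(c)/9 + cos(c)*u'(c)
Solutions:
 u(c) = C1/cos(c)^(2/9)


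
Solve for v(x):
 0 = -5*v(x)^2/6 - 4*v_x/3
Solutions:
 v(x) = 8/(C1 + 5*x)


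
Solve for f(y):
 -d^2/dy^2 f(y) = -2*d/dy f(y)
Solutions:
 f(y) = C1 + C2*exp(2*y)


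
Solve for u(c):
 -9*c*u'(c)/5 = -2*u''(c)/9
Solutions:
 u(c) = C1 + C2*erfi(9*sqrt(5)*c/10)


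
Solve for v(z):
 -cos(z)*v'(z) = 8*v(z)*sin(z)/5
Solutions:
 v(z) = C1*cos(z)^(8/5)


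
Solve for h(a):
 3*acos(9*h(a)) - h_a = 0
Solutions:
 Integral(1/acos(9*_y), (_y, h(a))) = C1 + 3*a


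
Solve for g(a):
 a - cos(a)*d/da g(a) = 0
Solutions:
 g(a) = C1 + Integral(a/cos(a), a)


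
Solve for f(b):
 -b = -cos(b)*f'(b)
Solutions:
 f(b) = C1 + Integral(b/cos(b), b)


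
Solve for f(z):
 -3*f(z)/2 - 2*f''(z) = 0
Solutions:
 f(z) = C1*sin(sqrt(3)*z/2) + C2*cos(sqrt(3)*z/2)


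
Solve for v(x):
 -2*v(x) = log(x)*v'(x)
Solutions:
 v(x) = C1*exp(-2*li(x))


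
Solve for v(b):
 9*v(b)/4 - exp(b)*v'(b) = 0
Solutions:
 v(b) = C1*exp(-9*exp(-b)/4)


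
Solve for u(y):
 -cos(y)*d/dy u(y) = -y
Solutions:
 u(y) = C1 + Integral(y/cos(y), y)


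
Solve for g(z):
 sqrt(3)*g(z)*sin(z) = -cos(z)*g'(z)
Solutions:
 g(z) = C1*cos(z)^(sqrt(3))


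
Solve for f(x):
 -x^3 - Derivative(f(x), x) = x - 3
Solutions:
 f(x) = C1 - x^4/4 - x^2/2 + 3*x


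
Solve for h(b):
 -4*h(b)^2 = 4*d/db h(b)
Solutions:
 h(b) = 1/(C1 + b)


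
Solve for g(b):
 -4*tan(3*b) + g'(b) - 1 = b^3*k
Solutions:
 g(b) = C1 + b^4*k/4 + b - 4*log(cos(3*b))/3


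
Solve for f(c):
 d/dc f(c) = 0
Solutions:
 f(c) = C1


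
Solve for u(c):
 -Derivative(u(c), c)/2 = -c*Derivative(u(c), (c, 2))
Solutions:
 u(c) = C1 + C2*c^(3/2)


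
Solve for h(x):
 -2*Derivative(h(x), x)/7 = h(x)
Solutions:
 h(x) = C1*exp(-7*x/2)


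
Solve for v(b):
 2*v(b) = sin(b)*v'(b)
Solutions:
 v(b) = C1*(cos(b) - 1)/(cos(b) + 1)


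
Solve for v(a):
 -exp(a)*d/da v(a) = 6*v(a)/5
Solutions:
 v(a) = C1*exp(6*exp(-a)/5)


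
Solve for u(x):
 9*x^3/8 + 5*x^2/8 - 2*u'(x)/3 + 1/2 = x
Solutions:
 u(x) = C1 + 27*x^4/64 + 5*x^3/16 - 3*x^2/4 + 3*x/4


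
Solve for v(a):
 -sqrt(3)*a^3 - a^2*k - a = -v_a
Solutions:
 v(a) = C1 + sqrt(3)*a^4/4 + a^3*k/3 + a^2/2


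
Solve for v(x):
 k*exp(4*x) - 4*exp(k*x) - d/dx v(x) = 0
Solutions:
 v(x) = C1 + k*exp(4*x)/4 - 4*exp(k*x)/k


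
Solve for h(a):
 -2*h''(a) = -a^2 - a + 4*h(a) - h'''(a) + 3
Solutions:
 h(a) = C1*exp(a*(-2^(1/3)*(3*sqrt(105) + 31)^(1/3) - 2*2^(2/3)/(3*sqrt(105) + 31)^(1/3) + 4)/6)*sin(2^(1/3)*sqrt(3)*a*(-(3*sqrt(105) + 31)^(1/3) + 2*2^(1/3)/(3*sqrt(105) + 31)^(1/3))/6) + C2*exp(a*(-2^(1/3)*(3*sqrt(105) + 31)^(1/3) - 2*2^(2/3)/(3*sqrt(105) + 31)^(1/3) + 4)/6)*cos(2^(1/3)*sqrt(3)*a*(-(3*sqrt(105) + 31)^(1/3) + 2*2^(1/3)/(3*sqrt(105) + 31)^(1/3))/6) + C3*exp(a*(2*2^(2/3)/(3*sqrt(105) + 31)^(1/3) + 2 + 2^(1/3)*(3*sqrt(105) + 31)^(1/3))/3) + a^2/4 + a/4 - 1


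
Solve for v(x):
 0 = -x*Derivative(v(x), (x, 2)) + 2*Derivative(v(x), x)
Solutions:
 v(x) = C1 + C2*x^3


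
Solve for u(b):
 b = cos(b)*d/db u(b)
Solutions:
 u(b) = C1 + Integral(b/cos(b), b)


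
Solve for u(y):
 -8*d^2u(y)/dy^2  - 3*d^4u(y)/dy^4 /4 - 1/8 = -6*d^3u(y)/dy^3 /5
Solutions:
 u(y) = C1 + C2*y - y^2/128 + (C3*sin(4*sqrt(141)*y/15) + C4*cos(4*sqrt(141)*y/15))*exp(4*y/5)


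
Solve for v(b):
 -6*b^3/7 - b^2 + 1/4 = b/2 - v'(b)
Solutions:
 v(b) = C1 + 3*b^4/14 + b^3/3 + b^2/4 - b/4


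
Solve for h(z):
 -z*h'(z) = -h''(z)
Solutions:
 h(z) = C1 + C2*erfi(sqrt(2)*z/2)


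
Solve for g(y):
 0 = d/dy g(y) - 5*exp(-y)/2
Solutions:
 g(y) = C1 - 5*exp(-y)/2


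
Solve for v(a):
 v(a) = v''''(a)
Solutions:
 v(a) = C1*exp(-a) + C2*exp(a) + C3*sin(a) + C4*cos(a)


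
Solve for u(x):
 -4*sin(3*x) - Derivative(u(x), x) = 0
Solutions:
 u(x) = C1 + 4*cos(3*x)/3


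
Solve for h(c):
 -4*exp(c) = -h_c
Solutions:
 h(c) = C1 + 4*exp(c)


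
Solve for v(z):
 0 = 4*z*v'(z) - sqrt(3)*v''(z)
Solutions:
 v(z) = C1 + C2*erfi(sqrt(2)*3^(3/4)*z/3)


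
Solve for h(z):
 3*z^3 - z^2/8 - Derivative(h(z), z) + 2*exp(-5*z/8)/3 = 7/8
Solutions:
 h(z) = C1 + 3*z^4/4 - z^3/24 - 7*z/8 - 16*exp(-5*z/8)/15


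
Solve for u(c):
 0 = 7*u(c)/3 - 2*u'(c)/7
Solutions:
 u(c) = C1*exp(49*c/6)


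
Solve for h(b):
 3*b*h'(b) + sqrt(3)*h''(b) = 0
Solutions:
 h(b) = C1 + C2*erf(sqrt(2)*3^(1/4)*b/2)


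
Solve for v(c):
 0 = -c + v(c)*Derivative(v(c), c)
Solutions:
 v(c) = -sqrt(C1 + c^2)
 v(c) = sqrt(C1 + c^2)


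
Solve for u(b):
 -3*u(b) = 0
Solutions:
 u(b) = 0


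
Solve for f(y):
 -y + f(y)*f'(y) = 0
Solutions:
 f(y) = -sqrt(C1 + y^2)
 f(y) = sqrt(C1 + y^2)


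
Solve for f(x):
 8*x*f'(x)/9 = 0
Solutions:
 f(x) = C1


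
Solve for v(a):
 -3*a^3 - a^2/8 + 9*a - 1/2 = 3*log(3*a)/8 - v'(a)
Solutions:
 v(a) = C1 + 3*a^4/4 + a^3/24 - 9*a^2/2 + 3*a*log(a)/8 + a/8 + 3*a*log(3)/8


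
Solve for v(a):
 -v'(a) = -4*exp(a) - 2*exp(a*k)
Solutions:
 v(a) = C1 + 4*exp(a) + 2*exp(a*k)/k


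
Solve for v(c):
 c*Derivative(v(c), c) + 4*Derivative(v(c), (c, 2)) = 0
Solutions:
 v(c) = C1 + C2*erf(sqrt(2)*c/4)


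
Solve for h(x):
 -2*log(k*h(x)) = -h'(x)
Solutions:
 li(k*h(x))/k = C1 + 2*x


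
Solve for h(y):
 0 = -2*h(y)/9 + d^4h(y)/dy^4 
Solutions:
 h(y) = C1*exp(-2^(1/4)*sqrt(3)*y/3) + C2*exp(2^(1/4)*sqrt(3)*y/3) + C3*sin(2^(1/4)*sqrt(3)*y/3) + C4*cos(2^(1/4)*sqrt(3)*y/3)


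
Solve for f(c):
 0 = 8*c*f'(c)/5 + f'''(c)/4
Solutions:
 f(c) = C1 + Integral(C2*airyai(-2*10^(2/3)*c/5) + C3*airybi(-2*10^(2/3)*c/5), c)


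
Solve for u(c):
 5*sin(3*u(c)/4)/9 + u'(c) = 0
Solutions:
 5*c/9 + 2*log(cos(3*u(c)/4) - 1)/3 - 2*log(cos(3*u(c)/4) + 1)/3 = C1


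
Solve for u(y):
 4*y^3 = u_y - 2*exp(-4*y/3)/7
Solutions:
 u(y) = C1 + y^4 - 3*exp(-4*y/3)/14


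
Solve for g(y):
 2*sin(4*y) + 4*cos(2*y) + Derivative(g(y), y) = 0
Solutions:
 g(y) = C1 - 2*sin(2*y) + cos(4*y)/2


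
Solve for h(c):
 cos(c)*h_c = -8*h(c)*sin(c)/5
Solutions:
 h(c) = C1*cos(c)^(8/5)


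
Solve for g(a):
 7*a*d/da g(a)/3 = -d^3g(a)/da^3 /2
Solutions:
 g(a) = C1 + Integral(C2*airyai(-14^(1/3)*3^(2/3)*a/3) + C3*airybi(-14^(1/3)*3^(2/3)*a/3), a)


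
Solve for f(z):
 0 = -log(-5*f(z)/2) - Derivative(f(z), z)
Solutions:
 Integral(1/(log(-_y) - log(2) + log(5)), (_y, f(z))) = C1 - z


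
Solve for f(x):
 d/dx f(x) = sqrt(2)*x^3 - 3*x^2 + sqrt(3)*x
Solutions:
 f(x) = C1 + sqrt(2)*x^4/4 - x^3 + sqrt(3)*x^2/2


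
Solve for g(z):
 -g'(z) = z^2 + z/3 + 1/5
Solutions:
 g(z) = C1 - z^3/3 - z^2/6 - z/5


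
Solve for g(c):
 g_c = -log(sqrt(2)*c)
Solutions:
 g(c) = C1 - c*log(c) - c*log(2)/2 + c


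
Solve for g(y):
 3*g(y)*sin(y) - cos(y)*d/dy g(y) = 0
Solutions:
 g(y) = C1/cos(y)^3


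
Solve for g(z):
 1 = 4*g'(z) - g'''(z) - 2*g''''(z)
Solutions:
 g(z) = C1 + C2*exp(-z*((12*sqrt(321) + 215)^(-1/3) + 2 + (12*sqrt(321) + 215)^(1/3))/12)*sin(sqrt(3)*z*(-(12*sqrt(321) + 215)^(1/3) + (12*sqrt(321) + 215)^(-1/3))/12) + C3*exp(-z*((12*sqrt(321) + 215)^(-1/3) + 2 + (12*sqrt(321) + 215)^(1/3))/12)*cos(sqrt(3)*z*(-(12*sqrt(321) + 215)^(1/3) + (12*sqrt(321) + 215)^(-1/3))/12) + C4*exp(z*(-1 + (12*sqrt(321) + 215)^(-1/3) + (12*sqrt(321) + 215)^(1/3))/6) + z/4


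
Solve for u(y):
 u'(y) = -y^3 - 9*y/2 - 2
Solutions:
 u(y) = C1 - y^4/4 - 9*y^2/4 - 2*y


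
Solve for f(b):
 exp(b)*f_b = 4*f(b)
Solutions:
 f(b) = C1*exp(-4*exp(-b))


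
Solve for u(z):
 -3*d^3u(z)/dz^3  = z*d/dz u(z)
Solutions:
 u(z) = C1 + Integral(C2*airyai(-3^(2/3)*z/3) + C3*airybi(-3^(2/3)*z/3), z)


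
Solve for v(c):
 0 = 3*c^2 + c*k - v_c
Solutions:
 v(c) = C1 + c^3 + c^2*k/2


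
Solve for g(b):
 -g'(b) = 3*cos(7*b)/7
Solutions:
 g(b) = C1 - 3*sin(7*b)/49


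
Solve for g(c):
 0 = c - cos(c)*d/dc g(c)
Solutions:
 g(c) = C1 + Integral(c/cos(c), c)
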